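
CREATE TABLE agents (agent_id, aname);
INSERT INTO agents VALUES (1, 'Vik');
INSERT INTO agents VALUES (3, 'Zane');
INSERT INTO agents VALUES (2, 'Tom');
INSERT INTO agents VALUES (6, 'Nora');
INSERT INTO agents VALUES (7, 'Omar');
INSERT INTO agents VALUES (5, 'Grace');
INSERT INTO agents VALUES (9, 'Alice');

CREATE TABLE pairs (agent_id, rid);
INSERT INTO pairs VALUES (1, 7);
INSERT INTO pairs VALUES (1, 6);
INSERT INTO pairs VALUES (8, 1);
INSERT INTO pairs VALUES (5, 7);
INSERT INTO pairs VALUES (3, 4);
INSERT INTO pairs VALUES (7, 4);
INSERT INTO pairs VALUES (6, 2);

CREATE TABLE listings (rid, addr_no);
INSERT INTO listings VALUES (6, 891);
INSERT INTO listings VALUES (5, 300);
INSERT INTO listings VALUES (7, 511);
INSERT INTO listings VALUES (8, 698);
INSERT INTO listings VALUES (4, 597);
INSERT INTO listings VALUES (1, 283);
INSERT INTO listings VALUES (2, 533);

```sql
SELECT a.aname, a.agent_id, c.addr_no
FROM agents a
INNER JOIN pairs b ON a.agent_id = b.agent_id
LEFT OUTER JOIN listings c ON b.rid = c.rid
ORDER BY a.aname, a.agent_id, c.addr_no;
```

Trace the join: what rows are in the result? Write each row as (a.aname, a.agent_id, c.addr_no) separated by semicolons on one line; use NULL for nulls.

(Grace, 5, 511); (Nora, 6, 533); (Omar, 7, 597); (Vik, 1, 511); (Vik, 1, 891); (Zane, 3, 597)

Joins associate left-to-right: agents INNER JOIN pairs on agent_id gives 6 intermediate row(s).
Then LEFT JOIN `listings c` on rid: each of those 6 rows is kept; rows whose b.rid has no match in c get NULL for c's columns.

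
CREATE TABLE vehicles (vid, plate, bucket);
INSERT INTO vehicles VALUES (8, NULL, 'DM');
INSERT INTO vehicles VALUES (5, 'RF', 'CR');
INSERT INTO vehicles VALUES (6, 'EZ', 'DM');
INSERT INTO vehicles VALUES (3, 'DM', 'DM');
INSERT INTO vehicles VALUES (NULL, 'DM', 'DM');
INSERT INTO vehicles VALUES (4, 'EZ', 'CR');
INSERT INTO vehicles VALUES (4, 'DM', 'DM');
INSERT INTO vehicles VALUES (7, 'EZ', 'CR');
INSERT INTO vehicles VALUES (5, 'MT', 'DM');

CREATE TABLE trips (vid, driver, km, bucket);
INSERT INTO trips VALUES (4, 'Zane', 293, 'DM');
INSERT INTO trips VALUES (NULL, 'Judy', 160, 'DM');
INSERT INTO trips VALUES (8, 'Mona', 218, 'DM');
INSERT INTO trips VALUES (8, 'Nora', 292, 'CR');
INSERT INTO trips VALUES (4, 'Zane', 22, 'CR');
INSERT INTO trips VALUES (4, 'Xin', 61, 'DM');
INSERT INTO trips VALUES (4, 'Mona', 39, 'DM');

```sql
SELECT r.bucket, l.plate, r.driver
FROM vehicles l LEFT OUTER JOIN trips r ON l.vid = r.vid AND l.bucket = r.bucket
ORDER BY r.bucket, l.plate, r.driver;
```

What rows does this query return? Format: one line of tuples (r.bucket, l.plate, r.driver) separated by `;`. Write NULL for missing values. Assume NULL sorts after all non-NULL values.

(CR, EZ, Zane); (DM, DM, Mona); (DM, DM, Xin); (DM, DM, Zane); (DM, NULL, Mona); (NULL, DM, NULL); (NULL, DM, NULL); (NULL, EZ, NULL); (NULL, EZ, NULL); (NULL, MT, NULL); (NULL, RF, NULL)

LEFT JOIN keeps every row from `vehicles`; unmatched rows get NULL for `trips`'s columns.
Matching on l.vid = r.vid AND l.bucket = r.bucket. A NULL in a compared column never satisfies the condition.
- l (vid=8, bucket=DM) pairs with 1 row(s) of r.
- l (vid=5, bucket=CR) has no partner → padded with NULL.
- l (vid=6, bucket=DM) has no partner → padded with NULL.
- l (vid=3, bucket=DM) has no partner → padded with NULL.
- l (vid=NULL, bucket=DM) has no partner → padded with NULL.
- l (vid=4, bucket=CR) pairs with 1 row(s) of r.
- l (vid=4, bucket=DM) pairs with 3 row(s) of r.
- l (vid=7, bucket=CR) has no partner → padded with NULL.
- l (vid=5, bucket=DM) has no partner → padded with NULL.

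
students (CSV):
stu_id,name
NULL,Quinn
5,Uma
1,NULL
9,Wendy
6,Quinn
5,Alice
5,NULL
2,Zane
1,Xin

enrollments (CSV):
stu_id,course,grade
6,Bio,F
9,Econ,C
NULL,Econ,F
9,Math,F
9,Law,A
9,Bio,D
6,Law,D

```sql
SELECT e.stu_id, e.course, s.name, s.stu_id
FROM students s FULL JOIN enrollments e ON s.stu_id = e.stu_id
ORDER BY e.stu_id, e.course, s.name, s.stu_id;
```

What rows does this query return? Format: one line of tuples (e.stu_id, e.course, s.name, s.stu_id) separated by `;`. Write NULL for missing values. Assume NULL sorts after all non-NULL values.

(6, Bio, Quinn, 6); (6, Law, Quinn, 6); (9, Bio, Wendy, 9); (9, Econ, Wendy, 9); (9, Law, Wendy, 9); (9, Math, Wendy, 9); (NULL, Econ, NULL, NULL); (NULL, NULL, Alice, 5); (NULL, NULL, Quinn, NULL); (NULL, NULL, Uma, 5); (NULL, NULL, Xin, 1); (NULL, NULL, Zane, 2); (NULL, NULL, NULL, 1); (NULL, NULL, NULL, 5)

FULL OUTER JOIN keeps every row from both sides; unmatched rows get NULL for the other side's columns.
Matching on s.stu_id = e.stu_id. A NULL in a compared column never satisfies the condition.
- s row (stu_id=NULL): no match → kept, e columns NULL.
- s row (stu_id=5): no match → kept, e columns NULL.
- s row (stu_id=1): no match → kept, e columns NULL.
- s row (stu_id=9): matches 4 e row(s) → 4 output row(s).
- s row (stu_id=6): matches 2 e row(s) → 2 output row(s).
- s row (stu_id=5): no match → kept, e columns NULL.
- s row (stu_id=5): no match → kept, e columns NULL.
- s row (stu_id=2): no match → kept, e columns NULL.
- s row (stu_id=1): no match → kept, e columns NULL.
- plus 1 unmatched e row(s), each kept with NULL s columns.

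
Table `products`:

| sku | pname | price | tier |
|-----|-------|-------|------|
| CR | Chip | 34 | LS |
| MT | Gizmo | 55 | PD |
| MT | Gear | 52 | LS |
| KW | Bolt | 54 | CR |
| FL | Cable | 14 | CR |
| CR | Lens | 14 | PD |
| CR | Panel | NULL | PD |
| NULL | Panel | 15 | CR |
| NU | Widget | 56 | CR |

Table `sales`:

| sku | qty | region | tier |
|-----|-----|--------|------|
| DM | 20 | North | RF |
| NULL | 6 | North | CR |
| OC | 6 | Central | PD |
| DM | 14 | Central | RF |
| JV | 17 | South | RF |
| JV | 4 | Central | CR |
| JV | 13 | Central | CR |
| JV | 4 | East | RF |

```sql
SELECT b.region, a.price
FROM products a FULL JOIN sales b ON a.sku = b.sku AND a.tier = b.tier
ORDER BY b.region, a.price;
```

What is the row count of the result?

17

FULL OUTER JOIN keeps every row from both sides; unmatched rows get NULL for the other side's columns.
Matching on a.sku = b.sku AND a.tier = b.tier. A NULL in a compared column never satisfies the condition.
- a (sku=CR, tier=LS) has no partner → padded with NULL.
- a (sku=MT, tier=PD) has no partner → padded with NULL.
- a (sku=MT, tier=LS) has no partner → padded with NULL.
- a (sku=KW, tier=CR) has no partner → padded with NULL.
- a (sku=FL, tier=CR) has no partner → padded with NULL.
- a (sku=CR, tier=PD) has no partner → padded with NULL.
- a (sku=CR, tier=PD) has no partner → padded with NULL.
- a (sku=NULL, tier=CR) has no partner → padded with NULL.
- a (sku=NU, tier=CR) has no partner → padded with NULL.
- 8 b row(s) had no a match → kept, a columns NULL.
Total: 0 matched + 17 padded = 17 rows.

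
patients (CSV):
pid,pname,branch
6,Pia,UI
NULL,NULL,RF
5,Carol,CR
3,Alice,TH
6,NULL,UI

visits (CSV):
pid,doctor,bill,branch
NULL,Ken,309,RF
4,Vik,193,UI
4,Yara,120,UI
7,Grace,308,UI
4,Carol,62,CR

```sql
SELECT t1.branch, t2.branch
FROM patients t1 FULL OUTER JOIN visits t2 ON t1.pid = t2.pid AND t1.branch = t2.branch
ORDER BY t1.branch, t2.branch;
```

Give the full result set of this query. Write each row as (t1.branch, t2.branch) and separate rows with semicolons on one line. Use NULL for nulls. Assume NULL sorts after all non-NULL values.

(CR, NULL); (RF, NULL); (TH, NULL); (UI, NULL); (UI, NULL); (NULL, CR); (NULL, RF); (NULL, UI); (NULL, UI); (NULL, UI)

FULL OUTER JOIN keeps every row from both sides; unmatched rows get NULL for the other side's columns.
Matching on t1.pid = t2.pid AND t1.branch = t2.branch. A NULL in a compared column never satisfies the condition.
- t1 (pid=6, branch=UI) has no partner → padded with NULL.
- t1 (pid=NULL, branch=RF) has no partner → padded with NULL.
- t1 (pid=5, branch=CR) has no partner → padded with NULL.
- t1 (pid=3, branch=TH) has no partner → padded with NULL.
- t1 (pid=6, branch=UI) has no partner → padded with NULL.
- 5 t2 row(s) had no t1 match → kept, t1 columns NULL.
After projecting and ordering:
t1.branch | t2.branch
CR | NULL
RF | NULL
TH | NULL
UI | NULL
UI | NULL
NULL | CR
NULL | RF
NULL | UI
NULL | UI
NULL | UI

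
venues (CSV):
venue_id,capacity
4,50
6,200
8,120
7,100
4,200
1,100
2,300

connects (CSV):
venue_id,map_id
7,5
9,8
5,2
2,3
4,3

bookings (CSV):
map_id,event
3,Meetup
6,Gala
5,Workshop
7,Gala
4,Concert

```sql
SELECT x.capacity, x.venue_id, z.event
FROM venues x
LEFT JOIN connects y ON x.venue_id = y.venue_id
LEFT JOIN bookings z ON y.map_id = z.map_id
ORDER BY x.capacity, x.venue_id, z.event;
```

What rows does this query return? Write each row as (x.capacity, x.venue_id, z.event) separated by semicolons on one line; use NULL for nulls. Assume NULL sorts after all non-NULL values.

(50, 4, Meetup); (100, 1, NULL); (100, 7, Workshop); (120, 8, NULL); (200, 4, Meetup); (200, 6, NULL); (300, 2, Meetup)

Step 1 — x LEFT JOIN y on venue_id → 7 row(s).
Then LEFT JOIN `bookings z` on map_id: each of those 7 rows is kept; rows whose y.map_id has no match in z get NULL for z's columns.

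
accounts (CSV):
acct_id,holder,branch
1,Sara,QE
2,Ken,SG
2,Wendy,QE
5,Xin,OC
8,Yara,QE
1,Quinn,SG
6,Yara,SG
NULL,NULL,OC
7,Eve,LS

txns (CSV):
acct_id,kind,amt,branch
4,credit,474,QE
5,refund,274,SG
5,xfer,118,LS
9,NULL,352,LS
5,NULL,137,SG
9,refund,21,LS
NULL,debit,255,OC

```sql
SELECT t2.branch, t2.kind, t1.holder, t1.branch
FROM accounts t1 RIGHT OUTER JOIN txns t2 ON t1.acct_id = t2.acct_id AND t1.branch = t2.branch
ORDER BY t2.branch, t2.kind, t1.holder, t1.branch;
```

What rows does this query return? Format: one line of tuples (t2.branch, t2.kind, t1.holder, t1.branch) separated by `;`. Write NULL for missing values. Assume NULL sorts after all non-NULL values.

(LS, refund, NULL, NULL); (LS, xfer, NULL, NULL); (LS, NULL, NULL, NULL); (OC, debit, NULL, NULL); (QE, credit, NULL, NULL); (SG, refund, NULL, NULL); (SG, NULL, NULL, NULL)

RIGHT JOIN keeps every row from `txns`; unmatched rows get NULL for `accounts`'s columns.
Matching on t1.acct_id = t2.acct_id AND t1.branch = t2.branch. A NULL in a compared column never satisfies the condition.
Matched pairs: 0; unmatched t2 rows kept: 7.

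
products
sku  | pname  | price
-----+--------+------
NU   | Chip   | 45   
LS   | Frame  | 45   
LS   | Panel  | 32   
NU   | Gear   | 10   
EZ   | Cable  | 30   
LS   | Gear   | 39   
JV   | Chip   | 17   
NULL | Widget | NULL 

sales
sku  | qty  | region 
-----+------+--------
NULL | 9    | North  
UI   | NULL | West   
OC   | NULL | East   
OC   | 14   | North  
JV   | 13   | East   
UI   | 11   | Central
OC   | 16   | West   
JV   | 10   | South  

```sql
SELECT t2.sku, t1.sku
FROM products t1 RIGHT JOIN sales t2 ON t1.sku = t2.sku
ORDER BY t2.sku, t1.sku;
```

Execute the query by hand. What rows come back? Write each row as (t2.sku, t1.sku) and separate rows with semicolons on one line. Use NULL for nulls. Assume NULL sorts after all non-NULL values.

(JV, JV); (JV, JV); (OC, NULL); (OC, NULL); (OC, NULL); (UI, NULL); (UI, NULL); (NULL, NULL)

RIGHT JOIN keeps every row from `sales`; unmatched rows get NULL for `products`'s columns.
Matching on t1.sku = t2.sku. A NULL in a compared column never satisfies the condition.
- t1 (sku=NU) has no partner in t2.
- t1 (sku=LS) has no partner in t2.
- t1 (sku=LS) has no partner in t2.
- t1 (sku=NU) has no partner in t2.
- t1 (sku=EZ) has no partner in t2.
- t1 (sku=LS) has no partner in t2.
- t1 (sku=JV) pairs with 2 row(s) of t2.
- t1 (sku=NULL) has no partner in t2.
- plus 6 unmatched t2 row(s), each kept with NULL t1 columns.
After projecting and ordering:
t2.sku | t1.sku
JV | JV
JV | JV
OC | NULL
OC | NULL
OC | NULL
UI | NULL
UI | NULL
NULL | NULL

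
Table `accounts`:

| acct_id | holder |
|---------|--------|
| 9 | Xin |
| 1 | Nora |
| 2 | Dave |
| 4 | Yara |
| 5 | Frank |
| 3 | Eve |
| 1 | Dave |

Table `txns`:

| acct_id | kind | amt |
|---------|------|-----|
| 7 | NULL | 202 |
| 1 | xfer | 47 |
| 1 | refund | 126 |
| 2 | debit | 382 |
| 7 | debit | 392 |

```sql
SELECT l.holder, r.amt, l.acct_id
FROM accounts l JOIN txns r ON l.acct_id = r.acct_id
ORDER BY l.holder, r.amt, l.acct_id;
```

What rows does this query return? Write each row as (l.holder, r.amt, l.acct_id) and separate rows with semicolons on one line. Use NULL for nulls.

(Dave, 47, 1); (Dave, 126, 1); (Dave, 382, 2); (Nora, 47, 1); (Nora, 126, 1)

INNER JOIN keeps only pairs where the ON condition holds.
Matching on l.acct_id = r.acct_id.
- l (acct_id=9) has no partner → excluded.
- l (acct_id=1) pairs with 2 row(s) of r.
- l (acct_id=2) pairs with 1 row(s) of r.
- l (acct_id=4) has no partner → excluded.
- l (acct_id=5) has no partner → excluded.
- l (acct_id=3) has no partner → excluded.
- l (acct_id=1) pairs with 2 row(s) of r.
After projecting and ordering:
l.holder | r.amt | l.acct_id
Dave | 47 | 1
Dave | 126 | 1
Dave | 382 | 2
Nora | 47 | 1
Nora | 126 | 1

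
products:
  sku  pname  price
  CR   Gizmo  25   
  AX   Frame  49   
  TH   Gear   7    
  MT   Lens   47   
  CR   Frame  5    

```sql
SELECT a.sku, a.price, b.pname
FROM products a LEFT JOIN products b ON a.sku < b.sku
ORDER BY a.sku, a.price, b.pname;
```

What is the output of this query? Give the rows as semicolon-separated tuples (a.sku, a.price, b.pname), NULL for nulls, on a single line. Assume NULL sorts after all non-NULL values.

(AX, 49, Frame); (AX, 49, Gear); (AX, 49, Gizmo); (AX, 49, Lens); (CR, 5, Gear); (CR, 5, Lens); (CR, 25, Gear); (CR, 25, Lens); (MT, 47, Gear); (TH, 7, NULL)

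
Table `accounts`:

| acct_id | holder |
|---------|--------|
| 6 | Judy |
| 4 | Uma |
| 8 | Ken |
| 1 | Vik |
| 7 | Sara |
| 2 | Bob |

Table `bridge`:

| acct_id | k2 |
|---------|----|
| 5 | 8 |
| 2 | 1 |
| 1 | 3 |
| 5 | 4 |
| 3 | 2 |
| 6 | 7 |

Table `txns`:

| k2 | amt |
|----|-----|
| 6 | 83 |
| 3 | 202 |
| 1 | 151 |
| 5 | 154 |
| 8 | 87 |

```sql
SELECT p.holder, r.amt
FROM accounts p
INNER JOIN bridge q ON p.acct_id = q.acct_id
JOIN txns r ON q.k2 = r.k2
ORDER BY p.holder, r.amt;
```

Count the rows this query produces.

2

Evaluate left to right. First `accounts p INNER JOIN bridge q` on acct_id: 3 row(s).
Then INNER JOIN `txns r` on k2: keep only rows whose q.k2 appears in r.
Result: 2 row(s).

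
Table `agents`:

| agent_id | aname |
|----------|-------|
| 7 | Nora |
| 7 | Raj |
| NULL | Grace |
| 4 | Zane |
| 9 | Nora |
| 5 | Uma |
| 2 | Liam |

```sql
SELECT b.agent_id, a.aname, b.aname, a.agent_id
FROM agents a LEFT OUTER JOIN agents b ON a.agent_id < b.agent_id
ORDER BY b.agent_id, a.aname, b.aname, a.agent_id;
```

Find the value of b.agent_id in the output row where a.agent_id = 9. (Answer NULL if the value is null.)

NULL

LEFT JOIN keeps every row from `agents a`; unmatched rows get NULL for `agents b`'s columns.
Matching on a.agent_id < b.agent_id. A NULL in a compared column never satisfies the condition.
- a row (agent_id=7): matches 1 b row(s) → 1 output row(s).
- a row (agent_id=7): matches 1 b row(s) → 1 output row(s).
- a row (agent_id=NULL): no match → kept, b columns NULL.
- a row (agent_id=4): matches 4 b row(s) → 4 output row(s).
- a row (agent_id=9): no match → kept, b columns NULL.
- a row (agent_id=5): matches 3 b row(s) → 3 output row(s).
- a row (agent_id=2): matches 5 b row(s) → 5 output row(s).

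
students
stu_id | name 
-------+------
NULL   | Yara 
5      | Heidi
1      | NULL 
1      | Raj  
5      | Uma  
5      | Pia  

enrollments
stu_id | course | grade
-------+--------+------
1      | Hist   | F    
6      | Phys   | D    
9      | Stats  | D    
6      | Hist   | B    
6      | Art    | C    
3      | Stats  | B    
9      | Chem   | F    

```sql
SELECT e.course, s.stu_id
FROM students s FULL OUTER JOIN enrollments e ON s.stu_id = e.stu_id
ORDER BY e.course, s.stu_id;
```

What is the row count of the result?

FULL OUTER JOIN keeps every row from both sides; unmatched rows get NULL for the other side's columns.
Matching on s.stu_id = e.stu_id. A NULL in a compared column never satisfies the condition.
- s row (stu_id=NULL): no match → kept, e columns NULL.
- s row (stu_id=5): no match → kept, e columns NULL.
- s row (stu_id=1): matches 1 e row(s) → 1 output row(s).
- s row (stu_id=1): matches 1 e row(s) → 1 output row(s).
- s row (stu_id=5): no match → kept, e columns NULL.
- s row (stu_id=5): no match → kept, e columns NULL.
- 6 e row(s) had no s match → kept, s columns NULL.
Total: 2 matched + 10 padded = 12 rows.

12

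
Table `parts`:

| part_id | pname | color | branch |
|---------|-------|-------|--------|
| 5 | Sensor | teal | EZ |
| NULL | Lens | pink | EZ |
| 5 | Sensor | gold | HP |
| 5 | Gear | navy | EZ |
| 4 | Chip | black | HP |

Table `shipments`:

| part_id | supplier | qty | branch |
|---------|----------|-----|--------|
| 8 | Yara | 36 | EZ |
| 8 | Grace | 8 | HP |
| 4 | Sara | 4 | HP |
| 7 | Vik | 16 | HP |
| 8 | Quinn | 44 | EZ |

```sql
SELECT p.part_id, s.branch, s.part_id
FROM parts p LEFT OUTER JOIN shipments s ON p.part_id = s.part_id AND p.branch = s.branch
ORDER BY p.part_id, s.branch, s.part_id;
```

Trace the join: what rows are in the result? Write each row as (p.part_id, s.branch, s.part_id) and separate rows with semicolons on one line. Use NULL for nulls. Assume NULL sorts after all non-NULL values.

LEFT JOIN keeps every row from `parts`; unmatched rows get NULL for `shipments`'s columns.
Matching on p.part_id = s.part_id AND p.branch = s.branch. A NULL in a compared column never satisfies the condition.
- p[0] part_id=5, branch=EZ → no match; kept with NULLs on the s side.
- p[1] part_id=NULL, branch=EZ → no match; kept with NULLs on the s side.
- p[2] part_id=5, branch=HP → no match; kept with NULLs on the s side.
- p[3] part_id=5, branch=EZ → no match; kept with NULLs on the s side.
- p[4] part_id=4, branch=HP → 1 match(es) in s → 1 row(s).
After projecting and ordering:
p.part_id | s.branch | s.part_id
4 | HP | 4
5 | NULL | NULL
5 | NULL | NULL
5 | NULL | NULL
NULL | NULL | NULL

(4, HP, 4); (5, NULL, NULL); (5, NULL, NULL); (5, NULL, NULL); (NULL, NULL, NULL)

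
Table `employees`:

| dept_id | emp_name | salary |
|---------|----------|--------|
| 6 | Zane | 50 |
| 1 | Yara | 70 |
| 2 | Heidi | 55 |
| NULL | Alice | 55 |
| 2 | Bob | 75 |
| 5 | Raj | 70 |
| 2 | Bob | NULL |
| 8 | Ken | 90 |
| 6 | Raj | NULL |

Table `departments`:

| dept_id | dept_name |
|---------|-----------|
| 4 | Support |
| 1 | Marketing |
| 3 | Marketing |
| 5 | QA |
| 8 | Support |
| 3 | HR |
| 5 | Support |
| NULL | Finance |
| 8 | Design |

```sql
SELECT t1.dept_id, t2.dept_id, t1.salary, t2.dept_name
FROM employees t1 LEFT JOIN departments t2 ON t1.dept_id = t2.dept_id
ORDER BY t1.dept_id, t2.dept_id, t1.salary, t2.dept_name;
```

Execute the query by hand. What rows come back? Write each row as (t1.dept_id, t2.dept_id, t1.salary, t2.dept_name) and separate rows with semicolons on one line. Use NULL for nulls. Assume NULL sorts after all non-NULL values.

(1, 1, 70, Marketing); (2, NULL, 55, NULL); (2, NULL, 75, NULL); (2, NULL, NULL, NULL); (5, 5, 70, QA); (5, 5, 70, Support); (6, NULL, 50, NULL); (6, NULL, NULL, NULL); (8, 8, 90, Design); (8, 8, 90, Support); (NULL, NULL, 55, NULL)

LEFT JOIN keeps every row from `employees`; unmatched rows get NULL for `departments`'s columns.
Matching on t1.dept_id = t2.dept_id. A NULL in a compared column never satisfies the condition.
Matched pairs: 5; unmatched t1 rows kept: 6.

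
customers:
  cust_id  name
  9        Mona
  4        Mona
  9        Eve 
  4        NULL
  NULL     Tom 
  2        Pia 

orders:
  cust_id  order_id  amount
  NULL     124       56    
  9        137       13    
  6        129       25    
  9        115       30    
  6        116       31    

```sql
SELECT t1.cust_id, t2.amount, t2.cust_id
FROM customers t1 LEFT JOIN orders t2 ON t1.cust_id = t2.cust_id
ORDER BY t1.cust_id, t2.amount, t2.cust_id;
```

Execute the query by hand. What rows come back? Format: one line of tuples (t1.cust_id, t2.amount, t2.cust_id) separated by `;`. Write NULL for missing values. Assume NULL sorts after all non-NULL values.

(2, NULL, NULL); (4, NULL, NULL); (4, NULL, NULL); (9, 13, 9); (9, 13, 9); (9, 30, 9); (9, 30, 9); (NULL, NULL, NULL)

LEFT JOIN keeps every row from `customers`; unmatched rows get NULL for `orders`'s columns.
Matching on t1.cust_id = t2.cust_id. A NULL in a compared column never satisfies the condition.
- cust_id=9: 2 matching t2 row(s), so 2 row(s) emitted.
- cust_id=4: no t2 row matches, row kept with t2 columns NULL.
- cust_id=9: 2 matching t2 row(s), so 2 row(s) emitted.
- cust_id=4: no t2 row matches, row kept with t2 columns NULL.
- cust_id=NULL: no t2 row matches, row kept with t2 columns NULL.
- cust_id=2: no t2 row matches, row kept with t2 columns NULL.
After projecting and ordering:
t1.cust_id | t2.amount | t2.cust_id
2 | NULL | NULL
4 | NULL | NULL
4 | NULL | NULL
9 | 13 | 9
9 | 13 | 9
9 | 30 | 9
9 | 30 | 9
NULL | NULL | NULL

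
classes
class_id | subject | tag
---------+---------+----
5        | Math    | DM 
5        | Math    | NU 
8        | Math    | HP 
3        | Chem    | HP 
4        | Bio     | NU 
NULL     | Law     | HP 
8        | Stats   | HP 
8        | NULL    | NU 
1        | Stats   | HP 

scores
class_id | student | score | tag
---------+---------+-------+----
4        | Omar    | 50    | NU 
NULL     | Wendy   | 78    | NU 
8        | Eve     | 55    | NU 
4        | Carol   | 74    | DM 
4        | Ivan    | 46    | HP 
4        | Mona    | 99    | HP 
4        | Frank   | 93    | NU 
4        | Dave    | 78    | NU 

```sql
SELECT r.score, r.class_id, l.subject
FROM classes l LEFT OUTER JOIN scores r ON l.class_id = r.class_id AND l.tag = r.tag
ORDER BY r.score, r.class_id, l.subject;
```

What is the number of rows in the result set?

LEFT JOIN keeps every row from `classes`; unmatched rows get NULL for `scores`'s columns.
Matching on l.class_id = r.class_id AND l.tag = r.tag. A NULL in a compared column never satisfies the condition.
- l row (class_id=5, tag=DM): no match → kept, r columns NULL.
- l row (class_id=5, tag=NU): no match → kept, r columns NULL.
- l row (class_id=8, tag=HP): no match → kept, r columns NULL.
- l row (class_id=3, tag=HP): no match → kept, r columns NULL.
- l row (class_id=4, tag=NU): matches 3 r row(s) → 3 output row(s).
- l row (class_id=NULL, tag=HP): no match → kept, r columns NULL.
- l row (class_id=8, tag=HP): no match → kept, r columns NULL.
- l row (class_id=8, tag=NU): matches 1 r row(s) → 1 output row(s).
- l row (class_id=1, tag=HP): no match → kept, r columns NULL.
Total: 4 matched + 7 padded = 11 rows.

11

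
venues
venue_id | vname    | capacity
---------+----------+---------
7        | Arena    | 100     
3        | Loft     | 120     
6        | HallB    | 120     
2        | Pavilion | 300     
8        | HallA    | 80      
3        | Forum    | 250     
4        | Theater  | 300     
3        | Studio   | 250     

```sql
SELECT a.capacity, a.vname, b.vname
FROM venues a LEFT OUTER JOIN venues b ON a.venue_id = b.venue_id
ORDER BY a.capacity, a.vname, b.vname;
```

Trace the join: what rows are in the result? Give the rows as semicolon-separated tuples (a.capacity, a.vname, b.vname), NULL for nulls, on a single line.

LEFT JOIN keeps every row from `venues a`; unmatched rows get NULL for `venues b`'s columns.
Matching on a.venue_id = b.venue_id.
- a[0] venue_id=7 → 1 match(es) in b → 1 row(s).
- a[1] venue_id=3 → 3 match(es) in b → 3 row(s).
- a[2] venue_id=6 → 1 match(es) in b → 1 row(s).
- a[3] venue_id=2 → 1 match(es) in b → 1 row(s).
- a[4] venue_id=8 → 1 match(es) in b → 1 row(s).
- a[5] venue_id=3 → 3 match(es) in b → 3 row(s).
- a[6] venue_id=4 → 1 match(es) in b → 1 row(s).
- a[7] venue_id=3 → 3 match(es) in b → 3 row(s).

(80, HallA, HallA); (100, Arena, Arena); (120, HallB, HallB); (120, Loft, Forum); (120, Loft, Loft); (120, Loft, Studio); (250, Forum, Forum); (250, Forum, Loft); (250, Forum, Studio); (250, Studio, Forum); (250, Studio, Loft); (250, Studio, Studio); (300, Pavilion, Pavilion); (300, Theater, Theater)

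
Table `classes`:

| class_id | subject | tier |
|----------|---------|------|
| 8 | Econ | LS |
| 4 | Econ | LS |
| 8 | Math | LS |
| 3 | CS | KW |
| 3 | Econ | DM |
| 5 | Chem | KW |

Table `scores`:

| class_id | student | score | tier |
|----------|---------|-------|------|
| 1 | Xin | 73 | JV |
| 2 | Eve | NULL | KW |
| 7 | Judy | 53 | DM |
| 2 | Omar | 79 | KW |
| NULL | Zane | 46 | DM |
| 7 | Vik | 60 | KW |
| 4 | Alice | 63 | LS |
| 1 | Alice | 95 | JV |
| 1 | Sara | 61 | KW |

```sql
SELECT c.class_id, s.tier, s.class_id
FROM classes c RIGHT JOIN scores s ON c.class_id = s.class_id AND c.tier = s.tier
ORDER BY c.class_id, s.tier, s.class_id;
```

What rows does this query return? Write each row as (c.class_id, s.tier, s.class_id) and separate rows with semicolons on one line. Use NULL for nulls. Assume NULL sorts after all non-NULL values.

RIGHT JOIN keeps every row from `scores`; unmatched rows get NULL for `classes`'s columns.
Matching on c.class_id = s.class_id AND c.tier = s.tier. A NULL in a compared column never satisfies the condition.
Matched pairs: 1; unmatched s rows kept: 8.

(4, LS, 4); (NULL, DM, 7); (NULL, DM, NULL); (NULL, JV, 1); (NULL, JV, 1); (NULL, KW, 1); (NULL, KW, 2); (NULL, KW, 2); (NULL, KW, 7)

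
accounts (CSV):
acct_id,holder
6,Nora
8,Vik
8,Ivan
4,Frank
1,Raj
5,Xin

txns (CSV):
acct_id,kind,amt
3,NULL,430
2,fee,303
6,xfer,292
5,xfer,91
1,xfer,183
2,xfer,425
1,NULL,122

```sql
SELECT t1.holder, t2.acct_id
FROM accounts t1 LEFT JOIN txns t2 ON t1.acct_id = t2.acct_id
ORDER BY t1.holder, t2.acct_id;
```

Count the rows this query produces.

7

LEFT JOIN keeps every row from `accounts`; unmatched rows get NULL for `txns`'s columns.
Matching on t1.acct_id = t2.acct_id.
- t1[0] acct_id=6 → 1 match(es) in t2 → 1 row(s).
- t1[1] acct_id=8 → no match; kept with NULLs on the t2 side.
- t1[2] acct_id=8 → no match; kept with NULLs on the t2 side.
- t1[3] acct_id=4 → no match; kept with NULLs on the t2 side.
- t1[4] acct_id=1 → 2 match(es) in t2 → 2 row(s).
- t1[5] acct_id=5 → 1 match(es) in t2 → 1 row(s).
Total: 4 matched + 3 padded = 7 rows.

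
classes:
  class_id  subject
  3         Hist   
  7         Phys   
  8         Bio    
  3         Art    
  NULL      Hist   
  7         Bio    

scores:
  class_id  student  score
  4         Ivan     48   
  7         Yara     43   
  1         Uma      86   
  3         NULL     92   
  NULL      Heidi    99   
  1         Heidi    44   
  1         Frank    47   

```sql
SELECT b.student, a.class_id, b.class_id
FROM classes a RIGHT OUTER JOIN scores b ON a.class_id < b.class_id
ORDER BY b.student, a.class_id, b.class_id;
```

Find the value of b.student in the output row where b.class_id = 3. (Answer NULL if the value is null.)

NULL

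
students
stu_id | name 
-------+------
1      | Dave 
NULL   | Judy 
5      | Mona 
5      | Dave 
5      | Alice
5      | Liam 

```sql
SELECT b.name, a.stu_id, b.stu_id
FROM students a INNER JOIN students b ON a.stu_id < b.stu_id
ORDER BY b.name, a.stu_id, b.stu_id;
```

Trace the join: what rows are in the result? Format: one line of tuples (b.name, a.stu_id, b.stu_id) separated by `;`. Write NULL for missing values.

(Alice, 1, 5); (Dave, 1, 5); (Liam, 1, 5); (Mona, 1, 5)

INNER JOIN keeps only pairs where the ON condition holds.
Matching on a.stu_id < b.stu_id. A NULL in a compared column never satisfies the condition.
- a[0] stu_id=1 → 4 match(es) in b → 4 row(s).
- a[1] stu_id=NULL → no match; dropped.
- a[2] stu_id=5 → no match; dropped.
- a[3] stu_id=5 → no match; dropped.
- a[4] stu_id=5 → no match; dropped.
- a[5] stu_id=5 → no match; dropped.
After projecting and ordering:
b.name | a.stu_id | b.stu_id
Alice | 1 | 5
Dave | 1 | 5
Liam | 1 | 5
Mona | 1 | 5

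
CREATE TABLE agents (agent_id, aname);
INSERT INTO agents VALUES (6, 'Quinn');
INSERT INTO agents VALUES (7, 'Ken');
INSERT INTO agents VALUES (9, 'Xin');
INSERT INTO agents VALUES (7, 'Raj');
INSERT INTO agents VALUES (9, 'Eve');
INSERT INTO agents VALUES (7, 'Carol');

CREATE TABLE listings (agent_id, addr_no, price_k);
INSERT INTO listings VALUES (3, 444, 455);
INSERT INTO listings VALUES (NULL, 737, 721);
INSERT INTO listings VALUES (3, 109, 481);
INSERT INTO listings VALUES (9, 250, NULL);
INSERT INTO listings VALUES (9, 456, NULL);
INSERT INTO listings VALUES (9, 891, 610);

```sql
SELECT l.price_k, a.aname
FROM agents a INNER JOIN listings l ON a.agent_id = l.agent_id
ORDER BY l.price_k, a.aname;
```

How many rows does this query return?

6

INNER JOIN keeps only pairs where the ON condition holds.
Matching on a.agent_id = l.agent_id. A NULL in a compared column never satisfies the condition.
- a (agent_id=6) has no partner → excluded.
- a (agent_id=7) has no partner → excluded.
- a (agent_id=9) pairs with 3 row(s) of l.
- a (agent_id=7) has no partner → excluded.
- a (agent_id=9) pairs with 3 row(s) of l.
- a (agent_id=7) has no partner → excluded.
Total: 6 rows.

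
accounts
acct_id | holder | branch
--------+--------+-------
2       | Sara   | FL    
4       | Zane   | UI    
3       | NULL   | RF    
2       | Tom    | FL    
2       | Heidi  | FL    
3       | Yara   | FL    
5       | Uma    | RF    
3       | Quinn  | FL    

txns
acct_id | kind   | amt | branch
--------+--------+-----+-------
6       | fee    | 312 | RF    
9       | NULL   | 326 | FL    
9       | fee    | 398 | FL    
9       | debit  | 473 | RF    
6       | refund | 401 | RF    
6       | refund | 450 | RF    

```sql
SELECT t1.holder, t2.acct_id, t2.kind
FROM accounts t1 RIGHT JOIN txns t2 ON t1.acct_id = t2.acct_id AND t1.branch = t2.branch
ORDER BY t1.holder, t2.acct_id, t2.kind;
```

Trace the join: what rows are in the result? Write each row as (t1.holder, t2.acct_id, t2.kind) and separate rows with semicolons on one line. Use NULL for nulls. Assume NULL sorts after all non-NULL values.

RIGHT JOIN keeps every row from `txns`; unmatched rows get NULL for `accounts`'s columns.
Matching on t1.acct_id = t2.acct_id AND t1.branch = t2.branch.
- t1 row (acct_id=2, branch=FL): no match.
- t1 row (acct_id=4, branch=UI): no match.
- t1 row (acct_id=3, branch=RF): no match.
- t1 row (acct_id=2, branch=FL): no match.
- t1 row (acct_id=2, branch=FL): no match.
- t1 row (acct_id=3, branch=FL): no match.
- t1 row (acct_id=5, branch=RF): no match.
- t1 row (acct_id=3, branch=FL): no match.
- 6 t2 row(s) had no t1 match → kept, t1 columns NULL.
After projecting and ordering:
t1.holder | t2.acct_id | t2.kind
NULL | 6 | fee
NULL | 6 | refund
NULL | 6 | refund
NULL | 9 | debit
NULL | 9 | fee
NULL | 9 | NULL

(NULL, 6, fee); (NULL, 6, refund); (NULL, 6, refund); (NULL, 9, debit); (NULL, 9, fee); (NULL, 9, NULL)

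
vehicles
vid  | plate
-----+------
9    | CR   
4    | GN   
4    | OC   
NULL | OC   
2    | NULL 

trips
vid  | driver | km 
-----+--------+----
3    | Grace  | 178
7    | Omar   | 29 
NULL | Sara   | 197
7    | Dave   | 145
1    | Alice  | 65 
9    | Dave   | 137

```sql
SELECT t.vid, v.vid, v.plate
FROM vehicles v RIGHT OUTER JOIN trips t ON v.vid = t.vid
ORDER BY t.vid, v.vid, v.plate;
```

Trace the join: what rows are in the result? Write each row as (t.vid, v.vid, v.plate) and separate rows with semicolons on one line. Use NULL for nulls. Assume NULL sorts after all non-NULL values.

(1, NULL, NULL); (3, NULL, NULL); (7, NULL, NULL); (7, NULL, NULL); (9, 9, CR); (NULL, NULL, NULL)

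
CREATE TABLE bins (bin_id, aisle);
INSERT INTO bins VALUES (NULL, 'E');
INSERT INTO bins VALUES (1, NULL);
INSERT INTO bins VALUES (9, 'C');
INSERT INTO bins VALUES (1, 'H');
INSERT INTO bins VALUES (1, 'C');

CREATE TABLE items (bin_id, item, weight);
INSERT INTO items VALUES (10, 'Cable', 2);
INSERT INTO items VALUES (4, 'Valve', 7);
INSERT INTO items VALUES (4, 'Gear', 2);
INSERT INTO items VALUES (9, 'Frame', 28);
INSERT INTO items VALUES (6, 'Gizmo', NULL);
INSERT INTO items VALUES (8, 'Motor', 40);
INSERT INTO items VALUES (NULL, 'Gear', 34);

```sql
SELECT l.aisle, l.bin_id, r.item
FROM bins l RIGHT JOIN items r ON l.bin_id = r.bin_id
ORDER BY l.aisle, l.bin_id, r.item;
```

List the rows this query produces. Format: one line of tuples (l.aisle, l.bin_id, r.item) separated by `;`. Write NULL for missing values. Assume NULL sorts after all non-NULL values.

(C, 9, Frame); (NULL, NULL, Cable); (NULL, NULL, Gear); (NULL, NULL, Gear); (NULL, NULL, Gizmo); (NULL, NULL, Motor); (NULL, NULL, Valve)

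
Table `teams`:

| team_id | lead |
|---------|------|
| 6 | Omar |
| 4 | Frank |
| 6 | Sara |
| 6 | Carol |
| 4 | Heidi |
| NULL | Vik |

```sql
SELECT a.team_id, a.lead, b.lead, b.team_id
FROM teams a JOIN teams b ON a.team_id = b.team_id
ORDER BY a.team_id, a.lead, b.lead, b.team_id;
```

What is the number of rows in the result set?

13

INNER JOIN keeps only pairs where the ON condition holds.
Matching on a.team_id = b.team_id. A NULL in a compared column never satisfies the condition.
Matched pairs: 13.
Total: 13 rows.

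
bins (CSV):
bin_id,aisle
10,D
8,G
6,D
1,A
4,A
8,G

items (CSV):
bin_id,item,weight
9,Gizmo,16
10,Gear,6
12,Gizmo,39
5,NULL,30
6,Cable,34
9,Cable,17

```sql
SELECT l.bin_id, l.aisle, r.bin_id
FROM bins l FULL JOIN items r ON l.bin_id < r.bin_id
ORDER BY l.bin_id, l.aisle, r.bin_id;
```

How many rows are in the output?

25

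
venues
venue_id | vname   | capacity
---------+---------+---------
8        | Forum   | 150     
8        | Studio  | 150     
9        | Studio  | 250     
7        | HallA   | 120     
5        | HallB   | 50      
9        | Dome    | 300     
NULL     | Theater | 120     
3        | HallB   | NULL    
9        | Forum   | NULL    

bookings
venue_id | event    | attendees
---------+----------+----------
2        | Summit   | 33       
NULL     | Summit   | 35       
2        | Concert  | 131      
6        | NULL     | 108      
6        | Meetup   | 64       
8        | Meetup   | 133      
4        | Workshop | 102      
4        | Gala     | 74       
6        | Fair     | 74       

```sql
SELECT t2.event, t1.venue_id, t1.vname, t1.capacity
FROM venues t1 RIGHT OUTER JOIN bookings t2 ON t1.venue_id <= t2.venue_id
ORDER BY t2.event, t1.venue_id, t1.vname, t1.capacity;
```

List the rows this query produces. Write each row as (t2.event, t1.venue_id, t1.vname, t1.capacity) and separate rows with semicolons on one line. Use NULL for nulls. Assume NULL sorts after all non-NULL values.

(Concert, NULL, NULL, NULL); (Fair, 3, HallB, NULL); (Fair, 5, HallB, 50); (Gala, 3, HallB, NULL); (Meetup, 3, HallB, NULL); (Meetup, 3, HallB, NULL); (Meetup, 5, HallB, 50); (Meetup, 5, HallB, 50); (Meetup, 7, HallA, 120); (Meetup, 8, Forum, 150); (Meetup, 8, Studio, 150); (Summit, NULL, NULL, NULL); (Summit, NULL, NULL, NULL); (Workshop, 3, HallB, NULL); (NULL, 3, HallB, NULL); (NULL, 5, HallB, 50)

RIGHT JOIN keeps every row from `bookings`; unmatched rows get NULL for `venues`'s columns.
Matching on t1.venue_id <= t2.venue_id. A NULL in a compared column never satisfies the condition.
- t1 row (venue_id=8): matches 1 t2 row(s) → 1 output row(s).
- t1 row (venue_id=8): matches 1 t2 row(s) → 1 output row(s).
- t1 row (venue_id=9): no match.
- t1 row (venue_id=7): matches 1 t2 row(s) → 1 output row(s).
- t1 row (venue_id=5): matches 4 t2 row(s) → 4 output row(s).
- t1 row (venue_id=9): no match.
- t1 row (venue_id=NULL): no match.
- t1 row (venue_id=3): matches 6 t2 row(s) → 6 output row(s).
- t1 row (venue_id=9): no match.
- 3 t2 row(s) had no t1 match → kept, t1 columns NULL.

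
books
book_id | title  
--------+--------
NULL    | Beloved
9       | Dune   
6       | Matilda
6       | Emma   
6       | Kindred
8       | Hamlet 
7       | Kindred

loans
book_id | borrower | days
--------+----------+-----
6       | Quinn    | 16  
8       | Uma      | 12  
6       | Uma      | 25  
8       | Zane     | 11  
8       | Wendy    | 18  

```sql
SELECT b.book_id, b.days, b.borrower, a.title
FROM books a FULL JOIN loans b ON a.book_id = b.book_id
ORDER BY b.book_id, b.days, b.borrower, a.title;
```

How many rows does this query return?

12

FULL OUTER JOIN keeps every row from both sides; unmatched rows get NULL for the other side's columns.
Matching on a.book_id = b.book_id. A NULL in a compared column never satisfies the condition.
- a row (book_id=NULL): no match → kept, b columns NULL.
- a row (book_id=9): no match → kept, b columns NULL.
- a row (book_id=6): matches 2 b row(s) → 2 output row(s).
- a row (book_id=6): matches 2 b row(s) → 2 output row(s).
- a row (book_id=6): matches 2 b row(s) → 2 output row(s).
- a row (book_id=8): matches 3 b row(s) → 3 output row(s).
- a row (book_id=7): no match → kept, b columns NULL.
Total: 9 matched + 3 padded = 12 rows.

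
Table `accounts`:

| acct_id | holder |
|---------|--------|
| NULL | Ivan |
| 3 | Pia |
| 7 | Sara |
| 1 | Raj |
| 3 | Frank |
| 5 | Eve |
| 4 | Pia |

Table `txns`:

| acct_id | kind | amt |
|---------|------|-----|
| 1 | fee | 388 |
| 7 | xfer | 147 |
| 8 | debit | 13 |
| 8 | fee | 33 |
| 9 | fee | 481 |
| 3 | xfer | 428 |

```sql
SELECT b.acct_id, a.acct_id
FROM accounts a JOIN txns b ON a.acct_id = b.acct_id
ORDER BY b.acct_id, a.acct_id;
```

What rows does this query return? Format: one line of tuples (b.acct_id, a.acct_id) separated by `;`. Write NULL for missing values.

(1, 1); (3, 3); (3, 3); (7, 7)

INNER JOIN keeps only pairs where the ON condition holds.
Matching on a.acct_id = b.acct_id. A NULL in a compared column never satisfies the condition.
- a row (acct_id=NULL): no match → dropped.
- a row (acct_id=3): matches 1 b row(s) → 1 output row(s).
- a row (acct_id=7): matches 1 b row(s) → 1 output row(s).
- a row (acct_id=1): matches 1 b row(s) → 1 output row(s).
- a row (acct_id=3): matches 1 b row(s) → 1 output row(s).
- a row (acct_id=5): no match → dropped.
- a row (acct_id=4): no match → dropped.
After projecting and ordering:
b.acct_id | a.acct_id
1 | 1
3 | 3
3 | 3
7 | 7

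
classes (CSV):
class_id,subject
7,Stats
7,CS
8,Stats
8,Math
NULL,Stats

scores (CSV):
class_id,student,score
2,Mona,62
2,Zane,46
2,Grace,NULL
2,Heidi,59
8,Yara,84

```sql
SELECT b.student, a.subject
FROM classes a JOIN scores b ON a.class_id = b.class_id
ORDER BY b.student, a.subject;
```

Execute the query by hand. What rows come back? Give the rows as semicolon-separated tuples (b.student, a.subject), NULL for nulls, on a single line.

(Yara, Math); (Yara, Stats)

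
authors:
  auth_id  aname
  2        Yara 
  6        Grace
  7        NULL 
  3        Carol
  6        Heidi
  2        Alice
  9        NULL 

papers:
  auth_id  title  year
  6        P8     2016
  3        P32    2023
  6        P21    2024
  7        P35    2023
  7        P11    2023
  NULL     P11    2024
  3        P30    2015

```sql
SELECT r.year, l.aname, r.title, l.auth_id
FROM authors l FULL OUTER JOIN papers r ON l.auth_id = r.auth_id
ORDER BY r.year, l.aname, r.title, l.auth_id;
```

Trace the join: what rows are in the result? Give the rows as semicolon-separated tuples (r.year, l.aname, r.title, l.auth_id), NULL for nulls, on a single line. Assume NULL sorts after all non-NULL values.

(2015, Carol, P30, 3); (2016, Grace, P8, 6); (2016, Heidi, P8, 6); (2023, Carol, P32, 3); (2023, NULL, P11, 7); (2023, NULL, P35, 7); (2024, Grace, P21, 6); (2024, Heidi, P21, 6); (2024, NULL, P11, NULL); (NULL, Alice, NULL, 2); (NULL, Yara, NULL, 2); (NULL, NULL, NULL, 9)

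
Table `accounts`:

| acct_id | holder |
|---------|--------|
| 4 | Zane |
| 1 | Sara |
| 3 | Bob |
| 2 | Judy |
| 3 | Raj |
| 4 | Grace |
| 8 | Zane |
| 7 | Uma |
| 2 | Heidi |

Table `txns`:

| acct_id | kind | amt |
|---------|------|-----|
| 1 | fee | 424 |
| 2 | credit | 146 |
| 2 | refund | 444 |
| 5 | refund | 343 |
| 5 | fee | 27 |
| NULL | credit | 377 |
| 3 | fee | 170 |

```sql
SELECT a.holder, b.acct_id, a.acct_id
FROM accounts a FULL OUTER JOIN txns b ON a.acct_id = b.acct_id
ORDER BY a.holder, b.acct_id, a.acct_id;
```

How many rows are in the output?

14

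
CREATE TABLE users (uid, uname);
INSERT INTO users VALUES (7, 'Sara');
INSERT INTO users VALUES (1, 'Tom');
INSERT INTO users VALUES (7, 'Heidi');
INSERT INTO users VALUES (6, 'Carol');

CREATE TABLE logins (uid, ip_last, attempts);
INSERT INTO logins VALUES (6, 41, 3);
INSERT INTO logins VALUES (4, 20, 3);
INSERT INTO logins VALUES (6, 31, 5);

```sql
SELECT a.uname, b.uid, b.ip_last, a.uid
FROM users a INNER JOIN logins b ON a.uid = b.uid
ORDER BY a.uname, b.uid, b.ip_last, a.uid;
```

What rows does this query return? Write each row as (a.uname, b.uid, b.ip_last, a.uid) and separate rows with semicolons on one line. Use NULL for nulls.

(Carol, 6, 31, 6); (Carol, 6, 41, 6)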